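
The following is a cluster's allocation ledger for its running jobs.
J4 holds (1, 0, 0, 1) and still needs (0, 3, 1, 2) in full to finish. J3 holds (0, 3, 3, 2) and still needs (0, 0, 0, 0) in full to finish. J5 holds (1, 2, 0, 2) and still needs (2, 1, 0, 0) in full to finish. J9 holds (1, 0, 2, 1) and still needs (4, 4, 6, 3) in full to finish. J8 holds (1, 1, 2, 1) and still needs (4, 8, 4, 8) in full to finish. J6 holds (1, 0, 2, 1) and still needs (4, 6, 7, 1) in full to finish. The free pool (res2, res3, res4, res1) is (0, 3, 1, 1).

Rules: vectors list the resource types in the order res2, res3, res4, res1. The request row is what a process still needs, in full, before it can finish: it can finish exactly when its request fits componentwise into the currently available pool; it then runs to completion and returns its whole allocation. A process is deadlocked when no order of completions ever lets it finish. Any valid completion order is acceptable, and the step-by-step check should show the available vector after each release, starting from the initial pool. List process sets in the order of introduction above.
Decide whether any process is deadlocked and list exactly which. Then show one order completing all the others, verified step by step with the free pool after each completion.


Deadlocked: J5, J9, J8 and J6.
Key observation: J3, J4 can finish, but then (1, 6, 4, 4) is all there is, and the blocked group's res2 demands exceed it.
The rest can finish in the order J3, J4. Walking it through:
  pool = (0, 3, 1, 1)
  J3 needs (0, 0, 0, 0) <= (0, 3, 1, 1) -> finishes; pool += (0, 3, 3, 2) = (0, 6, 4, 3)
  J4 needs (0, 3, 1, 2) <= (0, 6, 4, 3) -> finishes; pool += (1, 0, 0, 1) = (1, 6, 4, 4)
The blocked processes can never fit:
  J5 cannot run: need (2, 1, 0, 0) vs free (1, 6, 4, 4) (insufficient res2)
  J9 cannot run: need (4, 4, 6, 3) vs free (1, 6, 4, 4) (insufficient res2 and res4)
  J8 cannot run: need (4, 8, 4, 8) vs free (1, 6, 4, 4) (insufficient res2, res3 and res1)
  J6 cannot run: need (4, 6, 7, 1) vs free (1, 6, 4, 4) (insufficient res2 and res4)


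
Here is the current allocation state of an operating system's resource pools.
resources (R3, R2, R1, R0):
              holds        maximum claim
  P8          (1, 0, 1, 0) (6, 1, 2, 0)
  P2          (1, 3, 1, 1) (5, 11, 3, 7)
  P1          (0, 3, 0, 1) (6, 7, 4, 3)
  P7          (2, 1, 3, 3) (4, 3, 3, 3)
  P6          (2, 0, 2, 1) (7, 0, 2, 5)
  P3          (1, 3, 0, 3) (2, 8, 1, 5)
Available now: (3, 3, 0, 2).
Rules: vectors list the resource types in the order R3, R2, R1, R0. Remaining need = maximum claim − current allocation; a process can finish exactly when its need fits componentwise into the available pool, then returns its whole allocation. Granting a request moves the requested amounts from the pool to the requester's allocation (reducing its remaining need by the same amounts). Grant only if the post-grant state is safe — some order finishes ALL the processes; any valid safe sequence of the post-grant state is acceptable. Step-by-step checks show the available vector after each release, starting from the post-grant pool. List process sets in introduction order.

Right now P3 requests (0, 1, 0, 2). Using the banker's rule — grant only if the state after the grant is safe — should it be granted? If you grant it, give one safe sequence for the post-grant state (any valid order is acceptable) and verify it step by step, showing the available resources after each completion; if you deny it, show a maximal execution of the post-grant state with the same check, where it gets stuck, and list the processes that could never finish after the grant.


DENY — the pretend-granted state is unsafe.
Key observation: after P7, P8 the pool peaks at (6, 3, 4, 3), and each blocked process is short somewhere: P2 on R2, R0; P1 on R2; P6 on R0; P3 on R2.
Pretend the grant happened; the run P7, P8 goes as far as possible. Verifying each step:
  pool = (3, 2, 0, 0)
  P7: need (2, 2, 0, 0) fits (3, 2, 0, 0); releases (2, 1, 3, 3), pool now (5, 3, 3, 3)
  P8: need (5, 1, 1, 0) fits (5, 3, 3, 3); releases (1, 0, 1, 0), pool now (6, 3, 4, 3)
  P2 still needs (4, 8, 2, 6) but only (6, 3, 4, 3) is free — short on R2 and R0
  P1 still needs (6, 4, 4, 2) but only (6, 3, 4, 3) is free — short on R2
  P6 still needs (5, 0, 0, 4) but only (6, 3, 4, 3) is free — short on R0
  P3 still needs (1, 4, 1, 0) but only (6, 3, 4, 3) is free — short on R2
Processes that could never finish after the grant: P2, P1, P6 and P3.


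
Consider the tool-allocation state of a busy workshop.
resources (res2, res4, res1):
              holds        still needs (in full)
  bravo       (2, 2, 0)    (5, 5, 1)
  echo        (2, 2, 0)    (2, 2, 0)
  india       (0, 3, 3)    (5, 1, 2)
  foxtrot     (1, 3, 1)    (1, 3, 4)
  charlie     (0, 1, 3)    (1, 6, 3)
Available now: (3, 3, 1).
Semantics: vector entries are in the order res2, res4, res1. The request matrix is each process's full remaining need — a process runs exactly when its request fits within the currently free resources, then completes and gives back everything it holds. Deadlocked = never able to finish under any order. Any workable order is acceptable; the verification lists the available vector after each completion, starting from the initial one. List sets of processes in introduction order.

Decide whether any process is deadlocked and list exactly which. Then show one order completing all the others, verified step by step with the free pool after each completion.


Deadlocked: india, foxtrot and charlie.
Key observation: after echo, bravo complete, (7, 7, 1) is the best the pool ever gets, yet each leftover process wants more res1.
The rest can finish in the order echo, bravo. Step-by-step check:
  pool = (3, 3, 1)
  echo: need (2, 2, 0) fits (3, 3, 1); releases (2, 2, 0), pool now (5, 5, 1)
  bravo: need (5, 5, 1) fits (5, 5, 1); releases (2, 2, 0), pool now (7, 7, 1)
The stuck group stays short no matter what:
  blocked: india wants (5, 1, 2), pool (7, 7, 1) — not enough res1
  blocked: foxtrot wants (1, 3, 4), pool (7, 7, 1) — not enough res1
  blocked: charlie wants (1, 6, 3), pool (7, 7, 1) — not enough res1


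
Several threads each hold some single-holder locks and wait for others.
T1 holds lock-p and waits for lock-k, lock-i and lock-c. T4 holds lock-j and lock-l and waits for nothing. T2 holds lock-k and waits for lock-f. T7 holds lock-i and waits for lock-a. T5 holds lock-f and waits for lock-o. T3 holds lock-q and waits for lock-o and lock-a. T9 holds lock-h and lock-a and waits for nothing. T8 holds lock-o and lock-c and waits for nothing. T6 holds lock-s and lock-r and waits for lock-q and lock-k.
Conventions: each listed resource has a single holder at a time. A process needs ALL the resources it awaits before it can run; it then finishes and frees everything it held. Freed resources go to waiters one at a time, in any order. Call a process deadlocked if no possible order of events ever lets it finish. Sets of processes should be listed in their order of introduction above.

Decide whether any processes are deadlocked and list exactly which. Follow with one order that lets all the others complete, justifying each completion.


The deadlocked set is empty.
Key observation: although several processes wait, no cycle exists — each chain bottoms out at a free runner.
One completion order for the rest: T8, T9, T4, T3, T5, T7, T2, T6, T1.
Step-by-step check:
  T8: no waits; runs immediately, freeing lock-o and lock-c
  T9: no waits; runs immediately, freeing lock-h and lock-a
  T4: no waits; runs immediately, freeing lock-j and lock-l
  T3 waits on lock-o and lock-a — all released -> runs and releases lock-q
  T5 waits on lock-o — all released -> runs and releases lock-f
  T7 waits on lock-a — all released -> runs and releases lock-i
  T2 waits on lock-f — all released -> runs and releases lock-k
  T6 waits on lock-q and lock-k — all released -> runs and releases lock-s and lock-r
  T1 waits on lock-k, lock-i and lock-c — all released -> runs and releases lock-p


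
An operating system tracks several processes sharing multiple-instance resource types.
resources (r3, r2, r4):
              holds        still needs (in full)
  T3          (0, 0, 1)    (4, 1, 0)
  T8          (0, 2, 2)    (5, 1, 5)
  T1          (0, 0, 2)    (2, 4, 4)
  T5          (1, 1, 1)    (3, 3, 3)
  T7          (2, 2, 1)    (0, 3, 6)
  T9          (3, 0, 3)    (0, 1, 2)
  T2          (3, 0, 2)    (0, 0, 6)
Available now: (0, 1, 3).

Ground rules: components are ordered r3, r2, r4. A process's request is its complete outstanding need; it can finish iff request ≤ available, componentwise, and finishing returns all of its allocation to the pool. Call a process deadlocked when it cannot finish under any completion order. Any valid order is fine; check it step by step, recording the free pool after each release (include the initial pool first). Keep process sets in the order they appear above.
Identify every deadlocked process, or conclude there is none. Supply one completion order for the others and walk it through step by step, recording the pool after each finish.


No process is deadlocked.
Key observation: the pool covers T9 at once, and every later process fits after earlier releases.
The rest can finish in the order T9, T2, T8, T7, T1, T3, T5. Walking it through:
  pool = (0, 1, 3)
  T9: need (0, 1, 2) fits (0, 1, 3); releases (3, 0, 3), pool now (3, 1, 6)
  T2: need (0, 0, 6) fits (3, 1, 6); releases (3, 0, 2), pool now (6, 1, 8)
  T8: need (5, 1, 5) fits (6, 1, 8); releases (0, 2, 2), pool now (6, 3, 10)
  T7: need (0, 3, 6) fits (6, 3, 10); releases (2, 2, 1), pool now (8, 5, 11)
  T1: need (2, 4, 4) fits (8, 5, 11); releases (0, 0, 2), pool now (8, 5, 13)
  T3: need (4, 1, 0) fits (8, 5, 13); releases (0, 0, 1), pool now (8, 5, 14)
  T5: need (3, 3, 3) fits (8, 5, 14); releases (1, 1, 1), pool now (9, 6, 15)


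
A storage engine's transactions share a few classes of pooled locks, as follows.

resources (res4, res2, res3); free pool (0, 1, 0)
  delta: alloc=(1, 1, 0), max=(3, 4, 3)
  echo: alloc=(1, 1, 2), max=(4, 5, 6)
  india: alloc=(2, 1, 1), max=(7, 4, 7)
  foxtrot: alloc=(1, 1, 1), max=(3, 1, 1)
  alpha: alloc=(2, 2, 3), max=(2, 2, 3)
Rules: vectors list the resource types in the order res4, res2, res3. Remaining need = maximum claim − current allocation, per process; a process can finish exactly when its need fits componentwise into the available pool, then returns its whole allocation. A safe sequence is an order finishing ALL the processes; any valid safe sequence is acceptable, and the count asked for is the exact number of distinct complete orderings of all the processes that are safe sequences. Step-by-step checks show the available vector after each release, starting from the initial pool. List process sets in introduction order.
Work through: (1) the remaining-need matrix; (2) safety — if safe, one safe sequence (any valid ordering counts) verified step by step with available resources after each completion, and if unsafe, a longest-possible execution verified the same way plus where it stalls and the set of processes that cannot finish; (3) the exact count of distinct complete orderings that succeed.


(1) Remaining need (order res4, res2, res3):
  delta: (2, 3, 3)
  echo: (3, 4, 4)
  india: (5, 3, 6)
  foxtrot: (2, 0, 0)
  alpha: (0, 0, 0)
(2) The state is SAFE; one workable sequence: alpha, delta, foxtrot, echo, india.
Key observation: at delta the run first touches a limit — (2, 3, 3) against (2, 3, 3), exact on a resource it actually requests.
Check, step by step:
  pool = (0, 1, 0)
  alpha needs (0, 0, 0) <= (0, 1, 0) -> finishes; pool += (2, 2, 3) = (2, 3, 3)
  delta needs (2, 3, 3) <= (2, 3, 3) -> finishes; pool += (1, 1, 0) = (3, 4, 3)
  foxtrot needs (2, 0, 0) <= (3, 4, 3) -> finishes; pool += (1, 1, 1) = (4, 5, 4)
  echo needs (3, 4, 4) <= (4, 5, 4) -> finishes; pool += (1, 1, 2) = (5, 6, 6)
  india needs (5, 3, 6) <= (5, 6, 6) -> finishes; pool += (2, 1, 1) = (7, 7, 7)
(3) The exact count: 3 of the possible complete orderings are safe sequences.


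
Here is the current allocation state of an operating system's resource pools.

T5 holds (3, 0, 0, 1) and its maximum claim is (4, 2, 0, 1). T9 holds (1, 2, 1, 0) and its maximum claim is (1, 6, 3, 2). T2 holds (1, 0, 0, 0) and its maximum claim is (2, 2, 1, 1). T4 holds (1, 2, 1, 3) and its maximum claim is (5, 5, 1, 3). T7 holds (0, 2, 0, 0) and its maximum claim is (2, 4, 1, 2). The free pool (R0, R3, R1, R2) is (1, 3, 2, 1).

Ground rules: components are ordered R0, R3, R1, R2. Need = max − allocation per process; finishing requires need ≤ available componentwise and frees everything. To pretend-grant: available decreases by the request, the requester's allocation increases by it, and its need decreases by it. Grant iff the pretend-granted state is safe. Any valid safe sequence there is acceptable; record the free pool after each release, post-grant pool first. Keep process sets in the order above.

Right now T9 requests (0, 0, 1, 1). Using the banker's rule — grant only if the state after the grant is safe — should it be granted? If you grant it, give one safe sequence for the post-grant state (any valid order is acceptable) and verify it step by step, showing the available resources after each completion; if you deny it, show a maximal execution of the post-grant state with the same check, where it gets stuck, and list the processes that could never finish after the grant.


GRANT — the state after the grant stays safe, e.g. via T5, T2, T4, T7, T9.
Key observation: the grant leaves (1, 3, 1, 0) free — enough for T5, whose release restarts the cascade.
Check on the post-grant state, step by step:
  pool = (1, 3, 1, 0)
  run T5 (needs (1, 2, 0, 0), free (1, 3, 1, 0)); after release of (3, 0, 0, 1) the pool is (4, 3, 1, 1)
  run T2 (needs (1, 2, 1, 1), free (4, 3, 1, 1)); after release of (1, 0, 0, 0) the pool is (5, 3, 1, 1)
  run T4 (needs (4, 3, 0, 0), free (5, 3, 1, 1)); after release of (1, 2, 1, 3) the pool is (6, 5, 2, 4)
  run T7 (needs (2, 2, 1, 2), free (6, 5, 2, 4)); after release of (0, 2, 0, 0) the pool is (6, 7, 2, 4)
  run T9 (needs (0, 4, 1, 1), free (6, 7, 2, 4)); after release of (1, 2, 2, 1) the pool is (7, 9, 4, 5)


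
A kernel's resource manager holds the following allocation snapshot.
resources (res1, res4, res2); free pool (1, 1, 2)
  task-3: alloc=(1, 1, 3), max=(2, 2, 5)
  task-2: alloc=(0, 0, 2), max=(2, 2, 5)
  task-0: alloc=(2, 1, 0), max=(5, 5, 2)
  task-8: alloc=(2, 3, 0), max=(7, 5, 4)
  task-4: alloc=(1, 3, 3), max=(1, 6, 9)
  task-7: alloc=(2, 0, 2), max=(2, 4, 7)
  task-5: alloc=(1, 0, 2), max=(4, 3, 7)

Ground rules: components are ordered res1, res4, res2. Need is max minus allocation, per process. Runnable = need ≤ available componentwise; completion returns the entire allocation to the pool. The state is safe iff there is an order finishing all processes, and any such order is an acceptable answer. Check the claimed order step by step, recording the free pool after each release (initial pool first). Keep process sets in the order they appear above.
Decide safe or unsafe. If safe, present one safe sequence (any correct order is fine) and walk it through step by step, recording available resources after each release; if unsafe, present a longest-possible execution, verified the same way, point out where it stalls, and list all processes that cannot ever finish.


UNSAFE — no complete ordering exists.
Key observation: after task-3, task-2 the pool peaks at (2, 2, 7), and each blocked process is short somewhere: task-0 on res1, res4; task-8 on res1; task-4 on res4; task-7 on res4; task-5 on res1, res4.
The run task-3, task-2 cannot be extended any further. Step-by-step check:
  pool = (1, 1, 2)
  run task-3 (needs (1, 1, 2), free (1, 1, 2)); after release of (1, 1, 3) the pool is (2, 2, 5)
  run task-2 (needs (2, 2, 3), free (2, 2, 5)); after release of (0, 0, 2) the pool is (2, 2, 7)
  task-0 cannot run: need (3, 4, 2) vs free (2, 2, 7) (insufficient res1 and res4)
  task-8 cannot run: need (5, 2, 4) vs free (2, 2, 7) (insufficient res1)
  task-4 cannot run: need (0, 3, 6) vs free (2, 2, 7) (insufficient res4)
  task-7 cannot run: need (0, 4, 5) vs free (2, 2, 7) (insufficient res4)
  task-5 cannot run: need (3, 3, 5) vs free (2, 2, 7) (insufficient res1 and res4)
Processes that can never finish: task-0, task-8, task-4, task-7 and task-5.


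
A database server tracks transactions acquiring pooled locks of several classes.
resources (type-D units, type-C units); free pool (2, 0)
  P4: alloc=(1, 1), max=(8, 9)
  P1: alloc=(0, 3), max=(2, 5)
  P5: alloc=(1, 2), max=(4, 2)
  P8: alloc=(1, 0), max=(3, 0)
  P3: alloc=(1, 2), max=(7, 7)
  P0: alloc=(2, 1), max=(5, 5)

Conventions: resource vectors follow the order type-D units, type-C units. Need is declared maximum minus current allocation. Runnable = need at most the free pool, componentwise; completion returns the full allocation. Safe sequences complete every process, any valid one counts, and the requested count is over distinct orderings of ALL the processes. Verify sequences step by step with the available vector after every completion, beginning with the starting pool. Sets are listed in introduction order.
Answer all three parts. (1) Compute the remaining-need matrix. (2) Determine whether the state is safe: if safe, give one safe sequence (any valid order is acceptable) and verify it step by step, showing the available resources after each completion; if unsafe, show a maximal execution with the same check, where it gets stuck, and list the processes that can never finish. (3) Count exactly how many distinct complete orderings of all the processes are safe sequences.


(1) Need matrix, components ordered type-D units, type-C units:
  P4: (7, 8)
  P1: (2, 2)
  P5: (3, 0)
  P8: (2, 0)
  P3: (6, 5)
  P0: (3, 4)
(2) SAFE, for example via the order P8, P5, P1, P0, P3, P4.
Key observation: at P8 the run first touches a limit — (2, 0) against (2, 0), exact on a resource it actually requests.
Step-by-step check:
  pool = (2, 0)
  run P8 (needs (2, 0), free (2, 0)); after release of (1, 0) the pool is (3, 0)
  run P5 (needs (3, 0), free (3, 0)); after release of (1, 2) the pool is (4, 2)
  run P1 (needs (2, 2), free (4, 2)); after release of (0, 3) the pool is (4, 5)
  run P0 (needs (3, 4), free (4, 5)); after release of (2, 1) the pool is (6, 6)
  run P3 (needs (6, 5), free (6, 6)); after release of (1, 2) the pool is (7, 8)
  run P4 (needs (7, 8), free (7, 8)); after release of (1, 1) the pool is (8, 9)
(3) The exact count: 1 of the possible complete orderings is a safe sequence.


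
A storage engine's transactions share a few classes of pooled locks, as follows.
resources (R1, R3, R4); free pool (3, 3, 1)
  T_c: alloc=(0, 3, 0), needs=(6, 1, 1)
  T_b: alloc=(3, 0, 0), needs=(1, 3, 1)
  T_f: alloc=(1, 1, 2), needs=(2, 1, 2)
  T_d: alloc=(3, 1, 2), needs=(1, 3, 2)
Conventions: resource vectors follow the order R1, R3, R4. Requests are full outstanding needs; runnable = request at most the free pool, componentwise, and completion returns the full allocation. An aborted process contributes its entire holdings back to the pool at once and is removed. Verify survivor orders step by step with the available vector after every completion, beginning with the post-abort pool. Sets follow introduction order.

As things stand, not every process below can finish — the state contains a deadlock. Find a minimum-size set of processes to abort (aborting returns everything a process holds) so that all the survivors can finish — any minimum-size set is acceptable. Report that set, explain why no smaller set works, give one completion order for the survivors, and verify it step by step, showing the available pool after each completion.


Minimum abort set: T_d.
Key observation: before aborting T_d, T_f was permanently blocked — no order could ever run it; afterwards it completes at step 3.
Minimality: the empty abort set fails — the state is deadlocked as it stands.
The survivors complete as T_b, T_c, T_f. Step-by-step check (starting from the post-abort pool):
  pool = (6, 4, 3)
  run T_b (needs (1, 3, 1), free (6, 4, 3)); after release of (3, 0, 0) the pool is (9, 4, 3)
  run T_c (needs (6, 1, 1), free (9, 4, 3)); after release of (0, 3, 0) the pool is (9, 7, 3)
  run T_f (needs (2, 1, 2), free (9, 7, 3)); after release of (1, 1, 2) the pool is (10, 8, 5)


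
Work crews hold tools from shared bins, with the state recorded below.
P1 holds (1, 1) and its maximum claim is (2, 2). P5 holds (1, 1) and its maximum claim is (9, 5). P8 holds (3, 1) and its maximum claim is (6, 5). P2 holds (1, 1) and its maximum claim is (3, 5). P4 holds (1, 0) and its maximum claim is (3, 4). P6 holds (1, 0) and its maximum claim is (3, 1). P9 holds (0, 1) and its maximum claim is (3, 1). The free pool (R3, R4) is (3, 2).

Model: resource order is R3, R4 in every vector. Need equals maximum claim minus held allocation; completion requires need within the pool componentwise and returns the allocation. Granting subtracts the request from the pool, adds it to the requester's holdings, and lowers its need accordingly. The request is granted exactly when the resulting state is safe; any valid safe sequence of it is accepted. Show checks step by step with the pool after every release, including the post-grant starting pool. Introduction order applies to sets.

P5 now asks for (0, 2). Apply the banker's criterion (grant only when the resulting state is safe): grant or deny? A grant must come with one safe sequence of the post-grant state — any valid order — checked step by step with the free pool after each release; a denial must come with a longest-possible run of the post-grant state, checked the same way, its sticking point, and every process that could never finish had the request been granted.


DENY — the pretend-granted state is unsafe.
Key observation: after P9, P1, P6 the pool peaks at (5, 2), and each blocked process is short somewhere: P5 on R3; P8 on R4; P2 on R4; P4 on R4.
On the post-grant state, P9, P1, P6 is a maximal run — nothing extends it. Walking it through:
  pool = (3, 0)
  run P9 (needs (3, 0), free (3, 0)); after release of (0, 1) the pool is (3, 1)
  run P1 (needs (1, 1), free (3, 1)); after release of (1, 1) the pool is (4, 2)
  run P6 (needs (2, 1), free (4, 2)); after release of (1, 0) the pool is (5, 2)
  P5 still needs (8, 2) but only (5, 2) is free — short on R3
  P8 still needs (3, 4) but only (5, 2) is free — short on R4
  P2 still needs (2, 4) but only (5, 2) is free — short on R4
  P4 still needs (2, 4) but only (5, 2) is free — short on R4
Post-grant, the permanently blocked set is P5, P8, P2 and P4.


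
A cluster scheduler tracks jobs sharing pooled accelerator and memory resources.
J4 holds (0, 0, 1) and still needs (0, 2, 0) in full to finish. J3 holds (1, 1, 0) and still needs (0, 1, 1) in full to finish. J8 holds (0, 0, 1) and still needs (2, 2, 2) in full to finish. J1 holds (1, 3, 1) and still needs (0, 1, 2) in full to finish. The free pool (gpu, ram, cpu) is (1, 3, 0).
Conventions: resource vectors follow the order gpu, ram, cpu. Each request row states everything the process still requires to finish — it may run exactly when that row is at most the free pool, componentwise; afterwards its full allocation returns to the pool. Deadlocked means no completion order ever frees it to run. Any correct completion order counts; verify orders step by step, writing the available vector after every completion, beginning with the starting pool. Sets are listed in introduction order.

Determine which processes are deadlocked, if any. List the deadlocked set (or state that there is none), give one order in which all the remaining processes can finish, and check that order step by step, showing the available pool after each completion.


Deadlocked set: J8 and J1.
Key observation: once J4, J3 finish, the pool peaks at (2, 4, 1) — and every remaining process still needs more cpu than that.
A valid finishing order for the others: J4, J3. Check, step by step:
  pool = (1, 3, 0)
  J4: need (0, 2, 0) fits (1, 3, 0); releases (0, 0, 1), pool now (1, 3, 1)
  J3: need (0, 1, 1) fits (1, 3, 1); releases (1, 1, 0), pool now (2, 4, 1)
None of the blocked processes ever fits:
  J8 cannot run: need (2, 2, 2) vs free (2, 4, 1) (insufficient cpu)
  J1 cannot run: need (0, 1, 2) vs free (2, 4, 1) (insufficient cpu)


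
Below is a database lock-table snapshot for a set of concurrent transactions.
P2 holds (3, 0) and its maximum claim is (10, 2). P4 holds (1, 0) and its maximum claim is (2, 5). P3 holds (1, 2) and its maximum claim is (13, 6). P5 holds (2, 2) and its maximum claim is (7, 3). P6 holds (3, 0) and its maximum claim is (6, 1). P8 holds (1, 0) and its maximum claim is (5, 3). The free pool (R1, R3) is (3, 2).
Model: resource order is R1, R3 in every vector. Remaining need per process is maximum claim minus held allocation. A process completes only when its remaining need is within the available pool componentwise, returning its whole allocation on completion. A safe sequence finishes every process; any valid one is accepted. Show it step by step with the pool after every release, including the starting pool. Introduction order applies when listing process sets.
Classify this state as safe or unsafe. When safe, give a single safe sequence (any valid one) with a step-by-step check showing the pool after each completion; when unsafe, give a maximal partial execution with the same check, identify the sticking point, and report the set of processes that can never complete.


The state is SAFE; one workable sequence: P6, P5, P8, P2, P3, P4.
Key observation: P6 marks the first exact bind of the order: its need (3, 1) fits the free (3, 2) with zero slack on a requested resource.
Verifying each step:
  pool = (3, 2)
  P6 needs (3, 1) <= (3, 2) -> finishes; pool += (3, 0) = (6, 2)
  P5 needs (5, 1) <= (6, 2) -> finishes; pool += (2, 2) = (8, 4)
  P8 needs (4, 3) <= (8, 4) -> finishes; pool += (1, 0) = (9, 4)
  P2 needs (7, 2) <= (9, 4) -> finishes; pool += (3, 0) = (12, 4)
  P3 needs (12, 4) <= (12, 4) -> finishes; pool += (1, 2) = (13, 6)
  P4 needs (1, 5) <= (13, 6) -> finishes; pool += (1, 0) = (14, 6)


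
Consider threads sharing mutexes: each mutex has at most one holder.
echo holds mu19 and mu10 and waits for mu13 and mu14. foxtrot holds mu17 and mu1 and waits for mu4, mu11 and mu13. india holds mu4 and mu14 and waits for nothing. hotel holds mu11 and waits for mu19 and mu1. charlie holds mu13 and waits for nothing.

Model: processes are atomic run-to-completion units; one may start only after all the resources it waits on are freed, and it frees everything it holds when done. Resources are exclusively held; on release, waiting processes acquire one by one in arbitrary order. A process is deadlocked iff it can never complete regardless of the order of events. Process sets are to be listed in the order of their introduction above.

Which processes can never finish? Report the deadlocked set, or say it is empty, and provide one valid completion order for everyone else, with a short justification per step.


Deadlocked: foxtrot and hotel.
Key observation: nobody on the ring foxtrot -> hotel -> foxtrot can start until another member finishes, which never happens; no other process is dragged down with it.
The rest can finish in the order charlie, india, echo.
Step-by-step check:
  charlie: no waits; runs immediately, freeing mu13
  india: no waits; runs immediately, freeing mu4 and mu14
  run echo (all its waits — mu13 and mu14 — are resolved); releases mu19 and mu10


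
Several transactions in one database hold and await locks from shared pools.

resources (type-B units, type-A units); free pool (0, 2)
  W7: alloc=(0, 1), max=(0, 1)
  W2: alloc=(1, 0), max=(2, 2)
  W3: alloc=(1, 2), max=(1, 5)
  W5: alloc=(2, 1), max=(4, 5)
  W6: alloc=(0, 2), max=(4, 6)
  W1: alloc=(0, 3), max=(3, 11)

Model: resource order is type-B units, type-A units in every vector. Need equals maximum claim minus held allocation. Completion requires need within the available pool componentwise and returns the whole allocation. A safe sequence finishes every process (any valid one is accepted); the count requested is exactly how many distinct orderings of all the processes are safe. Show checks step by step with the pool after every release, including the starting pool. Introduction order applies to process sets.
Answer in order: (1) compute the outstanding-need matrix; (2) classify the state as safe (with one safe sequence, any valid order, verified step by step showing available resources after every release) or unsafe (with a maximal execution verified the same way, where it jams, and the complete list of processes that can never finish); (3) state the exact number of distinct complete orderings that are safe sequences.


(1) Outstanding need per process (order type-B units, type-A units):
  W7: (0, 0)
  W2: (1, 2)
  W3: (0, 3)
  W5: (2, 4)
  W6: (4, 4)
  W1: (3, 8)
(2) SAFE — a valid safe sequence is W7, W3, W2, W5, W6, W1.
Key observation: the order's first zero-slack moment is W3 ((0, 3) needed, (0, 3) free — a requested resource with nothing to spare).
Walking it through:
  pool = (0, 2)
  run W7 (needs (0, 0), free (0, 2)); after release of (0, 1) the pool is (0, 3)
  run W3 (needs (0, 3), free (0, 3)); after release of (1, 2) the pool is (1, 5)
  run W2 (needs (1, 2), free (1, 5)); after release of (1, 0) the pool is (2, 5)
  run W5 (needs (2, 4), free (2, 5)); after release of (2, 1) the pool is (4, 6)
  run W6 (needs (4, 4), free (4, 6)); after release of (0, 2) the pool is (4, 8)
  run W1 (needs (3, 8), free (4, 8)); after release of (0, 3) the pool is (4, 11)
(3) Precisely 1 of the possible complete orderings is a safe sequence.


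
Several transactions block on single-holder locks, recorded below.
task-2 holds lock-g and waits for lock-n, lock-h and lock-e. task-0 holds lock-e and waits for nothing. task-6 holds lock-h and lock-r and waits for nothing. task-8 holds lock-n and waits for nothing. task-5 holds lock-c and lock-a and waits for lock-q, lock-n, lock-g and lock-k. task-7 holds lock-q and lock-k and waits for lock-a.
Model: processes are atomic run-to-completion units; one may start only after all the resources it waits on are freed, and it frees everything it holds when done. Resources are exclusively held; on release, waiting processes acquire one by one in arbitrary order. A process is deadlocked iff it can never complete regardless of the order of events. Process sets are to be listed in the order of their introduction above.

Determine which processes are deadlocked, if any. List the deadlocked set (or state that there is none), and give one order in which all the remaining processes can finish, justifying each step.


Deadlocked: task-5 and task-7.
Key observation: along task-5 -> task-7 -> task-5, each member waits on what the next one holds — a deadlock; no other process is dragged down with it.
A valid finishing order for the others: task-6, task-0, task-8, task-2.
Step-by-step check:
  task-6 waits on nothing -> runs at once and releases lock-h and lock-r
  task-0 waits on nothing -> runs at once and releases lock-e
  task-8 waits on nothing -> runs at once and releases lock-n
  task-2: everything it awaited (lock-n, lock-h and lock-e) is free; runs, freeing lock-g


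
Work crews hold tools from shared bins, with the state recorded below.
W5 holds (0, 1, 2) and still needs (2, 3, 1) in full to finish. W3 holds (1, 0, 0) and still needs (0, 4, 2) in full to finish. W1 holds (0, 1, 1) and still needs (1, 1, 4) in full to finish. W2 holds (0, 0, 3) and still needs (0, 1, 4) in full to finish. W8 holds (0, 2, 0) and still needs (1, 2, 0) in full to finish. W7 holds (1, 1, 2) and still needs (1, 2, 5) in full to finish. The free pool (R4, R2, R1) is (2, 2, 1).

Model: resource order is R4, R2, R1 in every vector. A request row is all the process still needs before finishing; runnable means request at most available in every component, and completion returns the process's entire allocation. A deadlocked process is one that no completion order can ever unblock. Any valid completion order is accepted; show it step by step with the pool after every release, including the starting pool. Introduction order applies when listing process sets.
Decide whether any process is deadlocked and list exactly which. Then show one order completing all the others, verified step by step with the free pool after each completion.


The deadlocked set is W1, W2 and W7.
Key observation: once W8, W5, W3 finish, the pool peaks at (3, 5, 3) — and every remaining process still needs more R1 than that.
One completion order for the rest: W8, W5, W3. Check, step by step:
  pool = (2, 2, 1)
  run W8 (needs (1, 2, 0), free (2, 2, 1)); after release of (0, 2, 0) the pool is (2, 4, 1)
  run W5 (needs (2, 3, 1), free (2, 4, 1)); after release of (0, 1, 2) the pool is (2, 5, 3)
  run W3 (needs (0, 4, 2), free (2, 5, 3)); after release of (1, 0, 0) the pool is (3, 5, 3)
The blocked processes can never fit:
  W1 cannot run: need (1, 1, 4) vs free (3, 5, 3) (insufficient R1)
  W2 cannot run: need (0, 1, 4) vs free (3, 5, 3) (insufficient R1)
  W7 cannot run: need (1, 2, 5) vs free (3, 5, 3) (insufficient R1)


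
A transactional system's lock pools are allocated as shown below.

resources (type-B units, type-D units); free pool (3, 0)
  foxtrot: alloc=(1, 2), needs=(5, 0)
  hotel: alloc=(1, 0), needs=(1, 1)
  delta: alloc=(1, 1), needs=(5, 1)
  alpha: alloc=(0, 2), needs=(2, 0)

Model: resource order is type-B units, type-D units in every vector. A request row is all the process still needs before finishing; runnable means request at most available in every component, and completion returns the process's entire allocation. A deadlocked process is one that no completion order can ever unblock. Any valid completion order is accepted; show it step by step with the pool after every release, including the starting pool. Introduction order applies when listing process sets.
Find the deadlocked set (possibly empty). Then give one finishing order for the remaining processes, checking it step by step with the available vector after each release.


Deadlocked: foxtrot and delta.
Key observation: the wall is type-B units: completing alpha, hotel brings the pool only to (4, 2), and all the rest need more.
The rest can finish in the order alpha, hotel. Verifying each step:
  pool = (3, 0)
  alpha: need (2, 0) fits (3, 0); releases (0, 2), pool now (3, 2)
  hotel: need (1, 1) fits (3, 2); releases (1, 0), pool now (4, 2)
The stuck group stays short no matter what:
  foxtrot still needs (5, 0) but only (4, 2) is free — short on type-B units
  delta still needs (5, 1) but only (4, 2) is free — short on type-B units


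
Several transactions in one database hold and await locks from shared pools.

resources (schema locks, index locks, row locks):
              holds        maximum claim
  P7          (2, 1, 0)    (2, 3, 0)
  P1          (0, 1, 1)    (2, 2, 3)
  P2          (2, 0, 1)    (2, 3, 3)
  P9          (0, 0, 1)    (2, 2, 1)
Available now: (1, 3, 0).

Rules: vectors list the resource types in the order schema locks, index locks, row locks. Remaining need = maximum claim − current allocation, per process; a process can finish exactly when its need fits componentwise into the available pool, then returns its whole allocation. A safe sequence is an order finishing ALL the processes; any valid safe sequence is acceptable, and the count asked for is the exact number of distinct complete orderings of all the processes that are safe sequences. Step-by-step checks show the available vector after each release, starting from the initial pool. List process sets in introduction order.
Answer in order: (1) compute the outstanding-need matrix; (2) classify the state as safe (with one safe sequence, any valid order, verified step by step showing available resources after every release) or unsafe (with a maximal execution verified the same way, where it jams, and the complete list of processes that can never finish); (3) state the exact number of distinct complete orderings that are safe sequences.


(1) Outstanding need per process (order schema locks, index locks, row locks):
  P7: (0, 2, 0)
  P1: (2, 1, 2)
  P2: (0, 3, 2)
  P9: (2, 2, 0)
(2) UNSAFE.
Key observation: P7, P9 can finish, but then (3, 4, 1) is all there is, and the blocked group's row locks demands exceed it.
Going as far as possible: P7, P9; after that, nothing fits. Verifying each step:
  pool = (1, 3, 0)
  P7 needs (0, 2, 0) <= (1, 3, 0) -> finishes; pool += (2, 1, 0) = (3, 4, 0)
  P9 needs (2, 2, 0) <= (3, 4, 0) -> finishes; pool += (0, 0, 1) = (3, 4, 1)
  blocked: P1 wants (2, 1, 2), pool (3, 4, 1) — not enough row locks
  blocked: P2 wants (0, 3, 2), pool (3, 4, 1) — not enough row locks
Processes that can never finish: P1 and P2.
(3) The exact count: 0 of the possible complete orderings are safe sequences.


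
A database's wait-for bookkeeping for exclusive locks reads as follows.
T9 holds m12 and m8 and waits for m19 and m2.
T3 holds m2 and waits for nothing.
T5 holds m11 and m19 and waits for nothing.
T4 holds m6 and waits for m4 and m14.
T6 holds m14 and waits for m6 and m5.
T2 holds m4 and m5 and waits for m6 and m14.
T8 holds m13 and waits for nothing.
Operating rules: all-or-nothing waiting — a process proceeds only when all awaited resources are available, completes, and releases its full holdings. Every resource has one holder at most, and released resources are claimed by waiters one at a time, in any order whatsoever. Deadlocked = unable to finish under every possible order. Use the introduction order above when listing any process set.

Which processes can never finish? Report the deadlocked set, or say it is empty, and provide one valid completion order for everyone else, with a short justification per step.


Deadlocked: T4, T6 and T2.
Key observation: nobody on the ring T4 -> T6 -> T4 can start until another member finishes, which never happens; T2 is caught in further circular waits.
The rest can finish in the order T8, T5, T3, T9.
Verifying each step:
  T8: no waits; runs immediately, freeing m13
  T5: no waits; runs immediately, freeing m11 and m19
  T3: no waits; runs immediately, freeing m2
  run T9 (all its waits — m19 and m2 — are resolved); releases m12 and m8


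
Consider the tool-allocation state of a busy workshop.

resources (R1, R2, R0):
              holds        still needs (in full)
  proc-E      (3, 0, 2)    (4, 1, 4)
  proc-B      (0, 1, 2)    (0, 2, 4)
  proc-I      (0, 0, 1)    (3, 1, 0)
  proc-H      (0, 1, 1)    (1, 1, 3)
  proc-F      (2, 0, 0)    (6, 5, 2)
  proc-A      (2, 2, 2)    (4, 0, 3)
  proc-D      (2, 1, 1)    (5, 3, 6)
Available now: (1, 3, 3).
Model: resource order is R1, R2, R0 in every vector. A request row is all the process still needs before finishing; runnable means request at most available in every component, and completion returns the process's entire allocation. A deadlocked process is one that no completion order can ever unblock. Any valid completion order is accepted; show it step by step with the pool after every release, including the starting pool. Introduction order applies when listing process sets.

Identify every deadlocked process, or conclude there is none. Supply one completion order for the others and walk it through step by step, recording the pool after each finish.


Deadlocked set: proc-E, proc-I, proc-F, proc-A and proc-D.
Key observation: once proc-H, proc-B finish, the pool peaks at (1, 5, 6) — and every remaining process still needs more R1 than that.
One completion order for the rest: proc-H, proc-B. Walking it through:
  pool = (1, 3, 3)
  proc-H: need (1, 1, 3) fits (1, 3, 3); releases (0, 1, 1), pool now (1, 4, 4)
  proc-B: need (0, 2, 4) fits (1, 4, 4); releases (0, 1, 2), pool now (1, 5, 6)
None of the blocked processes ever fits:
  proc-E still needs (4, 1, 4) but only (1, 5, 6) is free — short on R1
  proc-I still needs (3, 1, 0) but only (1, 5, 6) is free — short on R1
  proc-F still needs (6, 5, 2) but only (1, 5, 6) is free — short on R1
  proc-A still needs (4, 0, 3) but only (1, 5, 6) is free — short on R1
  proc-D still needs (5, 3, 6) but only (1, 5, 6) is free — short on R1
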